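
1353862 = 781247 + 572615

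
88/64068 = 22/16017 ≈ 0.00137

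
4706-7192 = -2486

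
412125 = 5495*75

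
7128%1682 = 400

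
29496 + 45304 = 74800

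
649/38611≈0.0168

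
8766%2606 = 948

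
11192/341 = 32+280/341≈32.82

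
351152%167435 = 16282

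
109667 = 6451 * 17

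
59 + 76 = 135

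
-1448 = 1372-2820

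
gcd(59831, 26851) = 1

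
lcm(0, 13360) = 0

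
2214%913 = 388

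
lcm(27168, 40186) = 1928928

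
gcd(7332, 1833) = 1833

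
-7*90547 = -633829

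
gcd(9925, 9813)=1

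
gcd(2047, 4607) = 1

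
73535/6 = 12255 + 5/6 ≈ 12255.83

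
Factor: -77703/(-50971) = 3^1 * 59^1 * 439^1 * 50971^(-1)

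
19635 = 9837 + 9798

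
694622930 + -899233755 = -204610825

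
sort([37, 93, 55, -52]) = [-52, 37, 55, 93]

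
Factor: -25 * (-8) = 2^3 * 5^2 = 200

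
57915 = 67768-9853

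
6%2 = 0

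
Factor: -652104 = -1 * 2^3 * 3^3 * 3019^1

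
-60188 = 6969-67157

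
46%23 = 0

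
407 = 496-89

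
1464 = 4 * 366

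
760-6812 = -6052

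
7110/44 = 3555/22 ≈ 161.59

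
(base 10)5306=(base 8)12272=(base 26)7m2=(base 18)g6e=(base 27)77e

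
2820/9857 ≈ 0.286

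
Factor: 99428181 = 3^1*1279^1*25913^1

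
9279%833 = 116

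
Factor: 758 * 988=2^3 * 13^1 * 19^1 * 379^1=748904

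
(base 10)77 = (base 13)5c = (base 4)1031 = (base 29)2j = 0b1001101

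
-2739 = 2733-5472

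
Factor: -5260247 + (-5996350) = -1 * 3^3 * 11^1 * 151^1 * 251^1 = -11256597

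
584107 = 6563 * 89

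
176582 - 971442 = -794860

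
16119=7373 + 8746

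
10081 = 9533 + 548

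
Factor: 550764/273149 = 2^2*3^2*15299^1*273149^(-1)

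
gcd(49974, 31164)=6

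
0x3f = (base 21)30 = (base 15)43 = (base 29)25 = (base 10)63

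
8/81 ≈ 0.0988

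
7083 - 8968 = -1885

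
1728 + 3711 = 5439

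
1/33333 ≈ 0.0000300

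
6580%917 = 161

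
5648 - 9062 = -3414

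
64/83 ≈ 0.771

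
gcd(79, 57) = 1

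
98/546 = 7/39 ≈ 0.179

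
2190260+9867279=12057539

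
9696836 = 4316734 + 5380102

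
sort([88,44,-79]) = [-79,44,88]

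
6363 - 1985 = 4378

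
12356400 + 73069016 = 85425416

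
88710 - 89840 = -1130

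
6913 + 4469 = 11382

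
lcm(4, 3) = 12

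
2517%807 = 96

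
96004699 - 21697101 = 74307598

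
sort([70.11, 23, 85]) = [23, 70.11, 85]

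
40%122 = 40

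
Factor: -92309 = -1 * 7^1 * 13187^1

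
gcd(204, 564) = 12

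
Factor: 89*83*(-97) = -1*83^1*89^1*97^1 = -716539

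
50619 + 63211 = 113830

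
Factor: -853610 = -1*2^1*5^1*85361^1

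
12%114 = 12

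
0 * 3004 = 0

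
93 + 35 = 128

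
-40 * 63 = -2520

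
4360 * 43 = 187480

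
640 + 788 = 1428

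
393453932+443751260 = 837205192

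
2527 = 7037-4510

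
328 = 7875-7547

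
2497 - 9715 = -7218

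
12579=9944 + 2635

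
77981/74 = 1053+59/74 ≈ 1053.80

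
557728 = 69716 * 8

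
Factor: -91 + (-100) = -1 * 191^1 = -191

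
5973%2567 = 839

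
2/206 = 1/103 ≈ 0.00971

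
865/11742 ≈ 0.0737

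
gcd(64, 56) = 8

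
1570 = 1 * 1570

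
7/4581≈0.00153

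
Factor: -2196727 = -1 * 13^1 * 37^1 * 4567^1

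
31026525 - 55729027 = -24702502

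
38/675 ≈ 0.0563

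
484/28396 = 121/7099 ≈ 0.0170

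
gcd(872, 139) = 1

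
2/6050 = 1/3025 ≈ 0.000331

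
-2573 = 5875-8448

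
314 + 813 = 1127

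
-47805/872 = -54 - 717/872 ≈ -54.82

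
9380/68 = 137 + 16/17 ≈ 137.94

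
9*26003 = 234027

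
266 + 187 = 453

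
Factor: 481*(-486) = -1*2^1*3^5*13^1*37^1 = -233766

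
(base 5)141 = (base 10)46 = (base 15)31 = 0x2e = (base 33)1d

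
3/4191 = 1/1397≈0.000716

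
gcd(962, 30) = 2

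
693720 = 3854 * 180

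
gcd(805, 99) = 1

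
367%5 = 2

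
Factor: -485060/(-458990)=2^1 * 7^(-1) * 83^(-1) * 307^1=614/581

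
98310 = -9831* (-10)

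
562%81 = 76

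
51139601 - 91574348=-40434747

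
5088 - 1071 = 4017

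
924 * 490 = 452760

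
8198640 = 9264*885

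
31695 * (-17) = -538815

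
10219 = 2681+7538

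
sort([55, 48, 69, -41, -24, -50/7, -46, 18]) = [-46, -41, -24, -50/7, 18, 48, 55, 69]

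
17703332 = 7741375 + 9961957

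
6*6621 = 39726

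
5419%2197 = 1025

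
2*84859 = 169718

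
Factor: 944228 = 2^2*113^1*2089^1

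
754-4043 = -3289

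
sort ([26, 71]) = [26, 71]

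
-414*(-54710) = 22649940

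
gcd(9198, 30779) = 7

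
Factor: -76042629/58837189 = -1*3^2*13^1*67^(-1)*649937^1*878167^(-1)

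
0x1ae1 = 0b1101011100001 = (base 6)51505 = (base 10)6881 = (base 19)1013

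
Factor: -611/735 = -1 * 3^(-1) * 5^(-1) * 7^(-2) * 13^1 * 47^1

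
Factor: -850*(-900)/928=2^(-2)*3^2*5^4*17^1*29^(-1)=95625/116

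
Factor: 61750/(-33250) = -1*7^(-1)*13^1 = -13/7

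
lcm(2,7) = 14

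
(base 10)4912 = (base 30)5dm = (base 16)1330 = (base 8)11460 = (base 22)a36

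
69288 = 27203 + 42085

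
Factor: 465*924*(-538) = -1*2^3*3^2*5^1*7^1*11^1*31^1*269^1 = -231157080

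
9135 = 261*35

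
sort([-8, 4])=[-8, 4]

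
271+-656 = -385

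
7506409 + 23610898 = 31117307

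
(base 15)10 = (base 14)11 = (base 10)15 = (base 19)f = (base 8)17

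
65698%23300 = 19098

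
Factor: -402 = -1*2^1*3^1*67^1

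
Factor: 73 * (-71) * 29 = -1 * 29^1 * 71^1 * 73^1 = -150307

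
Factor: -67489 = -1*67489^1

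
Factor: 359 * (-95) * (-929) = 5^1 * 19^1 * 359^1 * 929^1 = 31683545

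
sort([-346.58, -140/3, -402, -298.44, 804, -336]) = [-402, -346.58, -336, -298.44, -140/3, 804]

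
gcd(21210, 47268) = 606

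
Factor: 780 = 2^2*3^1*5^1*13^1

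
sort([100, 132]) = [100, 132]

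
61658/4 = 30829/2 = 15414.50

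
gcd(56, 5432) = 56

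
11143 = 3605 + 7538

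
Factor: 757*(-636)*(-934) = 2^3*3^1*53^1*467^1*757^1 = 449676168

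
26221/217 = 120+181/217 ≈ 120.83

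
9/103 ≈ 0.0874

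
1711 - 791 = 920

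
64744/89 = 727 + 41/89 ≈ 727.46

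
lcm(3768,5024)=15072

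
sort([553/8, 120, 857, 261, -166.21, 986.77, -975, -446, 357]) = [-975, -446, -166.21, 553/8, 120, 261, 357, 857, 986.77]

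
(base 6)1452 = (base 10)392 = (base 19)11c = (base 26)f2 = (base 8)610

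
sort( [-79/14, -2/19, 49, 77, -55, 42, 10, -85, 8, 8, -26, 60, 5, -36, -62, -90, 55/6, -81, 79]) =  [-90, -85, -81, -62, -55, -36, -26, -79/14, -2/19, 5, 8, 8, 55/6, 10, 42, 49, 60, 77, 79]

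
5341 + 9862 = 15203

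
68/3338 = 34/1669 ≈ 0.0204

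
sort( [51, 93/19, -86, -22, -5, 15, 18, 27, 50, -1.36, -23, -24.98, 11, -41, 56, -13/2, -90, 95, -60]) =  [-90, -86, -60, -41, -24.98, -23, -22, -13/2, -5, -1.36, 93/19, 11, 15, 18, 27, 50, 51, 56, 95]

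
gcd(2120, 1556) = 4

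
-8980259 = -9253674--273415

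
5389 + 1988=7377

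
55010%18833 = 17344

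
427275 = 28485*15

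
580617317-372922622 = 207694695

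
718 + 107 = 825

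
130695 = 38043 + 92652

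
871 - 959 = -88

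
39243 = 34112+5131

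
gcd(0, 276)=276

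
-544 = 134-678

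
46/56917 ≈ 0.000808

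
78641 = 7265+71376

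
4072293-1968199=2104094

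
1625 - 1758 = -133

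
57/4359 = 19/1453 ≈ 0.0131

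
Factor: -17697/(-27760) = 2^(-4) * 3^1 * 5^(-1) * 17^1 = 51/80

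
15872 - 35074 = -19202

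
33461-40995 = -7534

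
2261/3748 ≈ 0.603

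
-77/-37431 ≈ 0.00206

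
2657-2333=324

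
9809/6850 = 1 + 2959/6850 ≈ 1.43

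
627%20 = 7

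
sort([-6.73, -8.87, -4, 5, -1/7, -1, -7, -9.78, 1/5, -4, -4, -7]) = [-9.78, -8.87, -7, -7, -6.73, -4, -4, -4, -1, -1/7, 1/5, 5]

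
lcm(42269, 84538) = 84538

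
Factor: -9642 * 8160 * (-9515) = 2^6 * 3^2 * 5^2 * 11^1 * 17^1 * 173^1 * 1607^1 = 748628020800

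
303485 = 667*455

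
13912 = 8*1739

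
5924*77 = 456148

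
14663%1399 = 673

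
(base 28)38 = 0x5c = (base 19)4g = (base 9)112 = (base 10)92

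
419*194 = 81286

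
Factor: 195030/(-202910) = -1 * 3^2 * 11^1 * 103^(-1) = -99/103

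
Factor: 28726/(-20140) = -1*2^(-1)*5^(-1)*19^(-1)*271^1 = -271/190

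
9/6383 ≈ 0.00141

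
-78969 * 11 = -868659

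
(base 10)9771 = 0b10011000101011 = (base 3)111101220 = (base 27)dao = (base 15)2d66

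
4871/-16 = -304 - 7/16 ≈ -304.44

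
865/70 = 12+5/14 ≈ 12.36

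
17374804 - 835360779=-817985975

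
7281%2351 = 228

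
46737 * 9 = 420633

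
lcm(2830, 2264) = 11320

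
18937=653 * 29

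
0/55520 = 0 = 0.00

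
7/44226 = 1/6318 ≈ 0.000158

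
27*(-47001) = -1269027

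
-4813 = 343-5156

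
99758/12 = 8313 + 1/6 ≈ 8313.17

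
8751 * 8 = 70008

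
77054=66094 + 10960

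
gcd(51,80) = 1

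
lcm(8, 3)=24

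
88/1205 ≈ 0.0730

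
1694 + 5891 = 7585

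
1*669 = 669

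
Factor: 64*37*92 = 2^8*23^1*37^1 = 217856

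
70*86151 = 6030570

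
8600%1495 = 1125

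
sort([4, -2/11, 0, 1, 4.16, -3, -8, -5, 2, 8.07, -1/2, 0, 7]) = [-8, -5, -3, -1/2, -2/11, 0, 0, 1, 2, 4, 4.16, 7, 8.07]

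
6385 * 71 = 453335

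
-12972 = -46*282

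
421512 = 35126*12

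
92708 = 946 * 98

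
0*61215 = 0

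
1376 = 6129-4753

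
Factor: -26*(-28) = 2^3*7^1*13^1 = 728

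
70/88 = 35/44 ≈ 0.795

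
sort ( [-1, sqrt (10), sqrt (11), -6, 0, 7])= [-6, -1, 0, sqrt (10), sqrt (11), 7]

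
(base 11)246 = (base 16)124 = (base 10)292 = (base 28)ac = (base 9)354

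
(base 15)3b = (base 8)70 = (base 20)2g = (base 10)56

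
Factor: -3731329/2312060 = -1*2^(-2)*5^(-1)*7^1*643^1*829^1*115603^(-1)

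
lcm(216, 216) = 216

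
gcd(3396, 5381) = 1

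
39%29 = 10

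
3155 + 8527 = 11682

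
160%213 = 160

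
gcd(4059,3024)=9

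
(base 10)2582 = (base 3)10112122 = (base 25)437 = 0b101000010110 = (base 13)1238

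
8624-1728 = 6896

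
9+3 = 12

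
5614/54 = 103+26/27 ≈ 103.96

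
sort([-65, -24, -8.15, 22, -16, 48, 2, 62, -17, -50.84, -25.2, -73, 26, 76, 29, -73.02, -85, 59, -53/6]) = [-85, -73.02, -73, -65, -50.84, -25.2, -24, -17, -16, -53/6, -8.15, 2, 22, 26, 29, 48, 59, 62, 76]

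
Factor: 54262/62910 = 3^(-3) * 5^(-1) * 13^1 * 233^(-1) * 2087^1 = 27131/31455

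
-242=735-977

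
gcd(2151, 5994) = 9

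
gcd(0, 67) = 67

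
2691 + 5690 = 8381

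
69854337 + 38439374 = 108293711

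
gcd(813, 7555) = 1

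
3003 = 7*429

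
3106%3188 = 3106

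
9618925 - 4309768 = 5309157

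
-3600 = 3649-7249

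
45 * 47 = 2115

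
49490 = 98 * 505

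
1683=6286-4603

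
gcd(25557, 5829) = 3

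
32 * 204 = 6528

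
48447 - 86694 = -38247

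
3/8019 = 1/2673 ≈ 0.000374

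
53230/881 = 60 + 370/881 ≈ 60.42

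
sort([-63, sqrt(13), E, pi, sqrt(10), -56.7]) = [-63, -56.7, E, pi, sqrt(10), sqrt(13)]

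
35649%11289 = 1782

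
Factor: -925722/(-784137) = 2^1 * 3^2 * 7^1 * 31^1 * 79^1 * 261379^(-1) = 308574/261379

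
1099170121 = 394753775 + 704416346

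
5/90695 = 1/18139≈0.0000551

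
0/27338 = 0 = 0.00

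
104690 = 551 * 190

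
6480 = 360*18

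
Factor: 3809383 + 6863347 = 2^1*5^1*449^1*2377^1 = 10672730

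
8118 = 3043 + 5075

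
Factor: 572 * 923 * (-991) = -1 * 2^2 * 11^1 * 13^2 * 71^1 * 991^1 = -523204396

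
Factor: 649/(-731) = -1*11^1*17^(-1)*43^(-1)*59^1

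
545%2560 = 545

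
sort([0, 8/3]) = [0, 8/3]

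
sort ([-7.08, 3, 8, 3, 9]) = [-7.08, 3, 3, 8, 9]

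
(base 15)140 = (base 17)gd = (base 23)c9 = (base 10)285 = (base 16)11d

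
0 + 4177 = 4177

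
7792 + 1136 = 8928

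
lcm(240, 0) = 0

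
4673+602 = 5275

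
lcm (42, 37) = 1554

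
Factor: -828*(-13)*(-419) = -1*2^2*3^2*13^1*23^1*419^1 = -4510116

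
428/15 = 28 + 8/15≈28.53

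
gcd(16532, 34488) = 4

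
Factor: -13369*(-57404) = 2^2*29^1*113^1*127^1*461^1 = 767434076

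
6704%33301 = 6704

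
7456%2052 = 1300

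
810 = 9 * 90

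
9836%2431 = 112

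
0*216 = 0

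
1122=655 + 467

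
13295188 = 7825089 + 5470099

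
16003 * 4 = 64012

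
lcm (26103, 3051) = 234927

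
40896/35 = 1168 + 16/35 ≈ 1168.46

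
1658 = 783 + 875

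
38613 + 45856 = 84469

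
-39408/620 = -63 - 87/155 ≈ -63.56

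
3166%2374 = 792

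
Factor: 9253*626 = 2^1*19^1*313^1*487^1 = 5792378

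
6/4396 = 3/2198 ≈ 0.00136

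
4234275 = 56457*75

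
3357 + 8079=11436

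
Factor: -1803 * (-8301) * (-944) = -1 * 2^4 * 3^2 * 59^1 * 601^1 * 2767^1 = -14128567632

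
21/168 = 1/8 = 0.125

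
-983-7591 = -8574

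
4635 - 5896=-1261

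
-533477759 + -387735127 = -921212886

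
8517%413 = 257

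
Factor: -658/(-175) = 2^1 * 5^(-2) * 47^1 = 94/25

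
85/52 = 1 + 33/52 ≈ 1.63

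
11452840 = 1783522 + 9669318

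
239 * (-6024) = -1439736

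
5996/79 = 75 + 71/79 ≈ 75.90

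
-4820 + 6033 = 1213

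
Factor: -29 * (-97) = 29^1 * 97^1 = 2813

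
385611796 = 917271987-531660191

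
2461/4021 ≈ 0.612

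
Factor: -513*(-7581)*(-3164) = -1*2^2*3^4*7^2*19^3*113^1 = -12304963692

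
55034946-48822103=6212843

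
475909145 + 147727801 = 623636946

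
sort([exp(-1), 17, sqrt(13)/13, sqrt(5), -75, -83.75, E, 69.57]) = [-83.75, -75, sqrt(13)/13, exp(-1), sqrt(5), E, 17, 69.57]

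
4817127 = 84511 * 57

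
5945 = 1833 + 4112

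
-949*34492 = -32732908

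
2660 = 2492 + 168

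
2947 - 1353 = 1594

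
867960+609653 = 1477613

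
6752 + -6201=551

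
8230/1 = 8230 = 8230.00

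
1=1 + 0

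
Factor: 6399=3^4*79^1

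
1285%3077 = 1285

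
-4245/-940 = 849/188 ≈ 4.52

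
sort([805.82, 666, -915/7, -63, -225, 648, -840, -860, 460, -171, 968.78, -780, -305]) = [-860, -840, -780, -305, -225, -171, -915/7, -63, 460, 648, 666, 805.82, 968.78]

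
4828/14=344 + 6/7 ≈ 344.86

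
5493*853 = 4685529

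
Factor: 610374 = 2^1*3^1*23^1*4423^1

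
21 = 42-21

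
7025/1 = 7025 = 7025.00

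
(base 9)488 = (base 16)194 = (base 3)112222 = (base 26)fe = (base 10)404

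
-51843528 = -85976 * 603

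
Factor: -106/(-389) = 2^1*53^1*389^(-1)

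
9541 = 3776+5765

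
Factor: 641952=2^5*3^3*743^1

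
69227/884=78 + 275/884 ≈ 78.31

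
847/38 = 22 + 11/38 ≈ 22.29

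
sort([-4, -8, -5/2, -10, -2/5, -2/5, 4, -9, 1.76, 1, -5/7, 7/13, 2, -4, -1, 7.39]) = [-10, -9, -8, -4, -4, -5/2, -1, -5/7, -2/5, -2/5, 7/13, 1, 1.76, 2, 4, 7.39]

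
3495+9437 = 12932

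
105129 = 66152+38977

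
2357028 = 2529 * 932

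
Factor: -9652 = -1 * 2^2 * 19^1 * 127^1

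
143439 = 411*349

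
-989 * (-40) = 39560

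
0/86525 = 0 = 0.00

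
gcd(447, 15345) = 3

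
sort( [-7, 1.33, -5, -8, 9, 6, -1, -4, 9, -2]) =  [-8, -7, -5, -4, -2, -1, 1.33, 6, 9, 9]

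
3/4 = 0.75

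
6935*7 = 48545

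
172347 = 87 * 1981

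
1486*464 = 689504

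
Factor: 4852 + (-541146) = -1*2^1*11^1*19^1*1283^1 = -536294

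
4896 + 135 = 5031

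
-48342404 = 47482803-95825207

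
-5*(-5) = 25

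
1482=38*39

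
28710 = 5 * 5742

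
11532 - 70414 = -58882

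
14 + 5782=5796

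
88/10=8 + 4/5=8.80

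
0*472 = 0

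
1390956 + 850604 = 2241560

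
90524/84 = 3233/3 ≈ 1077.67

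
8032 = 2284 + 5748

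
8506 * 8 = 68048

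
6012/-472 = -1503/118 ≈ -12.74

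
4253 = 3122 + 1131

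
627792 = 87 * 7216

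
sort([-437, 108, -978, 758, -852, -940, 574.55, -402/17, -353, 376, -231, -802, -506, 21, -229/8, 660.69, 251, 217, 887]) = [-978, -940, -852, -802, -506, -437, -353, -231, -229/8, -402/17, 21, 108, 217, 251, 376, 574.55, 660.69, 758, 887]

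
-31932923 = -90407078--58474155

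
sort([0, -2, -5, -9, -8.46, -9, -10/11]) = [-9, -9, -8.46, -5, -2, -10/11, 0]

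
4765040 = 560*8509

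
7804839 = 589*13251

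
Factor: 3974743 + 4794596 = 3^2*29^1*33599^1 = 8769339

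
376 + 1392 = 1768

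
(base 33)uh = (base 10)1007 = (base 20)2a7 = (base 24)1hn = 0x3ef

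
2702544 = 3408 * 793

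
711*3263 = 2319993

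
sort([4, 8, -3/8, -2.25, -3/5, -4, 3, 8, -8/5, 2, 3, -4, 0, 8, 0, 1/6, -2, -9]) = [-9, -4, -4, -2.25, -2, -8/5, -3/5, -3/8, 0, 0, 1/6, 2, 3, 3, 4, 8, 8, 8]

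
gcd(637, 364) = 91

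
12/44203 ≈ 0.000271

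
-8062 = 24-8086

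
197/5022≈0.0392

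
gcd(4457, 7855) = 1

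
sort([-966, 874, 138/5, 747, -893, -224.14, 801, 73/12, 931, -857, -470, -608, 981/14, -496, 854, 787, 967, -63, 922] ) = [-966, -893, -857, -608, -496, -470, -224.14, -63, 73/12, 138/5, 981/14, 747, 787, 801, 854, 874, 922, 931, 967] 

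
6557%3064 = 429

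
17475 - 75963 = -58488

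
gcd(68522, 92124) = 2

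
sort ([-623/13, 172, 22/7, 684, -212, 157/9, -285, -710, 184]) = [-710, -285, -212, -623/13, 22/7, 157/9, 172, 184, 684]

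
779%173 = 87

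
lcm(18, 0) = 0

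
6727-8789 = -2062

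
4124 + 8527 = 12651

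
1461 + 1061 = 2522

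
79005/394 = 200+205/394 ≈ 200.52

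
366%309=57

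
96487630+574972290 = 671459920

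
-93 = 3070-3163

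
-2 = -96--94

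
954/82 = 11 + 26/41 ≈ 11.63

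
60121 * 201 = 12084321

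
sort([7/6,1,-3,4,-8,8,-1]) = [-8,-3,-1,1,7/6,4,8]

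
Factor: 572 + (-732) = -1 * 2^5 * 5^1 = -160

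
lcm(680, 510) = 2040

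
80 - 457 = -377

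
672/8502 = 112/1417 ≈ 0.0790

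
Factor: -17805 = -1 * 3^1 * 5^1 * 1187^1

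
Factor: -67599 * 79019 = -1 * 3^2 * 7^1 * 29^1 * 31^1 * 37^1 * 2549^1 = -5341605381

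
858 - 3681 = -2823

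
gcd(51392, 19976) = 88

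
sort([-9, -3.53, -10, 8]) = [-10, -9, -3.53, 8]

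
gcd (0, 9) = 9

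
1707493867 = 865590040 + 841903827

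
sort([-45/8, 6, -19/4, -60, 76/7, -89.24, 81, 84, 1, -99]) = [-99, -89.24, -60, -45/8, -19/4, 1, 6, 76/7, 81, 84]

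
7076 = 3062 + 4014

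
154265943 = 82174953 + 72090990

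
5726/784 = 409/56 ≈ 7.30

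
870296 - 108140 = 762156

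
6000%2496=1008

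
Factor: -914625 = -1*3^3*5^3*271^1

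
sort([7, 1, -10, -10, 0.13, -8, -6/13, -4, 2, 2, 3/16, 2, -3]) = [-10, -10, -8, -4, -3, -6/13, 0.13, 3/16, 1, 2, 2, 2, 7]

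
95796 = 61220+34576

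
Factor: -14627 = -1*14627^1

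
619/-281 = -2 - 57/281 ≈ -2.20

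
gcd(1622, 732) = 2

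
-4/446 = -2/223 ≈ -0.00897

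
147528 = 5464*27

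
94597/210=450 + 97/210 ≈ 450.46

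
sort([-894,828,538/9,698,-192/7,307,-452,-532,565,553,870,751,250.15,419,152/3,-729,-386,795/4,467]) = [-894,-729,-532,-452,-386,-192/7,152/3,538/9,795/4,250.15,307,419,467,553,565,698,751,828,870]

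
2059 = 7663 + -5604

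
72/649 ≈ 0.111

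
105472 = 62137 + 43335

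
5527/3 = 1842 + 1/3 ≈ 1842.33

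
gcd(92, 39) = 1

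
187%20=7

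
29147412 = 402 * 72506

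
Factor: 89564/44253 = 2^2*3^(-3)*11^(-1)*149^(-1)*22391^1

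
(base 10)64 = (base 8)100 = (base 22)2k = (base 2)1000000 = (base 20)34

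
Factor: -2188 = -1*2^2*547^1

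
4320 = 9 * 480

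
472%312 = 160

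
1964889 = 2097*937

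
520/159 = 3 + 43/159 ≈ 3.27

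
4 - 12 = -8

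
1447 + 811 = 2258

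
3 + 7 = 10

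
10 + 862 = 872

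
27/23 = 1+4/23 ≈ 1.17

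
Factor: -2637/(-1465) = 3^2*5^(-1) = 9/5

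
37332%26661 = 10671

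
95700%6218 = 2430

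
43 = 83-40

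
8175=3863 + 4312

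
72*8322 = 599184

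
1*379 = 379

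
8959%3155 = 2649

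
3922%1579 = 764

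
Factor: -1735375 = -1 * 5^3 * 13883^1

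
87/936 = 29/312≈0.0929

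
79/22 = 3 + 13/22 ≈ 3.59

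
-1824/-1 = 1824 = 1824.00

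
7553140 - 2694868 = 4858272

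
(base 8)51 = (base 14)2d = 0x29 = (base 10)41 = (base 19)23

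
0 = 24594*0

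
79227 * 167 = 13230909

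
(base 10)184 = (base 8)270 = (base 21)8g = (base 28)6g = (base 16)b8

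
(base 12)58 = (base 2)1000100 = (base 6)152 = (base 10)68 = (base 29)2a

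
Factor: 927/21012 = 2^(-2)*3^1*17^(-1) = 3/68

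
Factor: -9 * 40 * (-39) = 2^3 * 3^3 * 5^1 * 13^1 = 14040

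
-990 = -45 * 22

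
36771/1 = 36771 = 36771.00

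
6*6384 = 38304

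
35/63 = 5/9 ≈ 0.556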